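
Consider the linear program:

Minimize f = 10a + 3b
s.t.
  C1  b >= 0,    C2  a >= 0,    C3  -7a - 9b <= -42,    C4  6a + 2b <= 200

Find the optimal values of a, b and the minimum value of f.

a = 0, b = 14/3, minimum f = 14

Corner points and f = 10a + 3b:
  (6, 0) → f = 60
  (100/3, 0) → f = 1000/3
  (0, 14/3) → f = 14
  (0, 100) → f = 300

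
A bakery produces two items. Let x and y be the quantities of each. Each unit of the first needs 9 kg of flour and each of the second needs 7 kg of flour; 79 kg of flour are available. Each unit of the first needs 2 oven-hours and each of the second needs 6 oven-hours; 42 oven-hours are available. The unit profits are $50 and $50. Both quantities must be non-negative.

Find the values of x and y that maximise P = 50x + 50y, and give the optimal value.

x = 9/2, y = 11/2, maximum P = 500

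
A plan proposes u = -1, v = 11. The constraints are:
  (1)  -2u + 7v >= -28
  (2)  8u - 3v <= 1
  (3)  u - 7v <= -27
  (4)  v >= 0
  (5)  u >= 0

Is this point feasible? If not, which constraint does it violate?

not feasible — violates (5)

Constraint (5): u = -1, which is not ≥ 0. All other constraints are satisfied.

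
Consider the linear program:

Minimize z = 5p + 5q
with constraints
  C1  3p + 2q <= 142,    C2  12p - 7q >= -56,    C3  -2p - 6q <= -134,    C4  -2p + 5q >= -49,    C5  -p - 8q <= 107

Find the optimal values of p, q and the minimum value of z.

p = 7, q = 20, minimum z = 135

Feasible corners and z = 5p + 5q:
  (98/5, 208/5) → z = 306
  (292/7, 59/7) → z = 1755/7
  (7, 20) → z = 135

The binding constraints are 12p - 7q = -56 and -2p - 6q = -134.
Solving simultaneously gives p = 7, q = 20.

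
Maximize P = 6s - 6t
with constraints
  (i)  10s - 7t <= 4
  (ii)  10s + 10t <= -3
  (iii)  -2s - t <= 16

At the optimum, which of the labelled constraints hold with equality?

Feasible corners and P = 6s - 6t:
  (19/170, -7/17) → P = 267/85
  (-9/2, -7) → P = 15
  (-157/10, 77/5) → P = -933/5

The maximum is at (-9/2, -7). Substituting into each constraint, equality holds for (i) and (iii); the remaining constraints have slack.

(i) and (iii)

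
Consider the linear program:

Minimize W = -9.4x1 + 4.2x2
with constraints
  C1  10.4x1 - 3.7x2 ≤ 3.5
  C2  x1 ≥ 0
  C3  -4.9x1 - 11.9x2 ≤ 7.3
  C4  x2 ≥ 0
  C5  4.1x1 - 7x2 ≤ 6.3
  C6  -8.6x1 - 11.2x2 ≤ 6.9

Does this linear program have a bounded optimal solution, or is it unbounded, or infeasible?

bounded optimum

Corner points and W = -9.4x1 + 4.2x2:
  (35/104, 0) → W = -329/104
  (0, 0) → W = 0
The feasible region has finitely many vertices and no improving ray; the minimum is -329/104 at (35/104, 0).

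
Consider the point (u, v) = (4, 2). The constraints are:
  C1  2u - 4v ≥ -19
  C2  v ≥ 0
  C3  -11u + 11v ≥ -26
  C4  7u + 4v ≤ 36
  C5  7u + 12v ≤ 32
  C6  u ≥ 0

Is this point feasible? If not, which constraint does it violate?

not feasible — violates C5

Constraint C5: 7u + 12v = 52, which is not ≤ 32. All other constraints are satisfied.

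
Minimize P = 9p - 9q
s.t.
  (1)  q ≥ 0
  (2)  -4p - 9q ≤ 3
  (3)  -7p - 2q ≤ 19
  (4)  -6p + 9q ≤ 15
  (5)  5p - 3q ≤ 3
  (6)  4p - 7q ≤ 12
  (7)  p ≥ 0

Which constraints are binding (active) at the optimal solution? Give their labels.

Vertices and P = 9p - 9q:
  (3/5, 0) → P = 27/5
  (0, 0) → P = 0
  (8/3, 31/9) → P = -7
  (0, 5/3) → P = -15

The minimum is at (0, 5/3). Substituting into each constraint, equality holds for (4) and (7); the remaining constraints have slack.

(4) and (7)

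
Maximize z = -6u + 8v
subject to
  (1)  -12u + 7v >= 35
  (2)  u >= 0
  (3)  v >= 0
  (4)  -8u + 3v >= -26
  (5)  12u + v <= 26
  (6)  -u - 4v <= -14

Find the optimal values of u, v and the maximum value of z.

Feasible corners and z = -6u + 8v:
  (0, 5) → z = 40
  (49/32, 61/8) → z = 829/16
  (0, 26) → z = 208

u = 0, v = 26, maximum z = 208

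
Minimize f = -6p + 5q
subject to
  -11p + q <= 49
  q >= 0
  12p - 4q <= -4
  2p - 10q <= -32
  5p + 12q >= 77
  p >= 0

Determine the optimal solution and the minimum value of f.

Extreme points and f = -6p + 5q:
  (0, 49) → f = 245
  (65/41, 236/41) → f = 790/41
  (0, 77/12) → f = 385/12
The feasible region is unbounded (it extends along (1, 11), (1, 3)), but f strictly increases along every unbounded feasible direction, so there is no improving ray and the minimum is attained at a vertex.

The binding constraints are 12p - 4q = -4 and 5p + 12q = 77.
Solving simultaneously gives p = 65/41, q = 236/41.

p = 65/41, q = 236/41, minimum f = 790/41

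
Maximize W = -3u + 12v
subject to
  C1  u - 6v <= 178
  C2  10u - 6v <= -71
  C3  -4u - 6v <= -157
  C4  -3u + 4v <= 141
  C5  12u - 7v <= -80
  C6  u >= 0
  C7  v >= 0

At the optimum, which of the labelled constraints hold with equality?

Extreme points and W = -3u + 12v:
  (43/7, 309/14) → W = 1725/7
  (17/2, 26) → W = 573/2
  (0, 157/6) → W = 314
  (667/27, 484/9) → W = 5141/9
  (0, 141/4) → W = 423

The maximum is at (667/27, 484/9). Substituting into each constraint, equality holds for C4 and C5; the remaining constraints have slack.

C4 and C5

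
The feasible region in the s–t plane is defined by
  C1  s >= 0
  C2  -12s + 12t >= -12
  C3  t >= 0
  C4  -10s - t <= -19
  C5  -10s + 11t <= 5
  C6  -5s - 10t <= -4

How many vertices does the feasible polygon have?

3

The feasible vertices (each the meet of two boundaries and inside every other half-plane) are:
  (20/11, 9/11)
  (16, 15)
  (17/10, 2)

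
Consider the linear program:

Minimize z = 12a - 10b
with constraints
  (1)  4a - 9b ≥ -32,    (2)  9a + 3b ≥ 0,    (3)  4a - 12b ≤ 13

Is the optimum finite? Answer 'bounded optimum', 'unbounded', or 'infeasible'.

bounded optimum

Feasible corners and z = 12a - 10b:
  (-32/31, 96/31) → z = -1344/31
  (13/40, -39/40) → z = 273/20
The feasible region has finitely many vertices and no improving ray; the minimum is -1344/31 at (-32/31, 96/31).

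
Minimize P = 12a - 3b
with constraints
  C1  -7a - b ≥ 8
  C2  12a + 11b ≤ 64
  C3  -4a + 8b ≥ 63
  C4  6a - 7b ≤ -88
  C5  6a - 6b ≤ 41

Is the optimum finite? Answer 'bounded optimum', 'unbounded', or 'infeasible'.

unbounded

From the feasible point (-52/15, 48/5), moving in the direction (-8, -4) keeps every constraint satisfied while P decreases without bound.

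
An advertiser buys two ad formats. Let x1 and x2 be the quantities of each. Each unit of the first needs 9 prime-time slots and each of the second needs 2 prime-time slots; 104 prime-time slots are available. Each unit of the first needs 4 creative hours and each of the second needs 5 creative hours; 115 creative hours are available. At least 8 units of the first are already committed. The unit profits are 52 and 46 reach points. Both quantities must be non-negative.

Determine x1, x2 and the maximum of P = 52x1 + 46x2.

Feasible corners and P = 52x1 + 46x2:
  (104/9, 0) → P = 5408/9
  (8, 0) → P = 416
  (8, 16) → P = 1152

The optimum lies where 9x1 + 2x2 = 104 and x1 = 8.
Solving simultaneously gives x1 = 8, x2 = 16.

x1 = 8, x2 = 16, maximum P = 1152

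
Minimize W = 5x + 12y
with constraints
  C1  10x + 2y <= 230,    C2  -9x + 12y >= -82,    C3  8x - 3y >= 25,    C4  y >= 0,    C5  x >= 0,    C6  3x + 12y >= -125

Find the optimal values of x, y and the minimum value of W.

x = 25/8, y = 0, minimum W = 125/8

Vertices and W = 5x + 12y:
  (1462/69, 625/69) → W = 14810/69
  (370/23, 795/23) → W = 11390/23
  (82/9, 0) → W = 410/9
  (25/8, 0) → W = 125/8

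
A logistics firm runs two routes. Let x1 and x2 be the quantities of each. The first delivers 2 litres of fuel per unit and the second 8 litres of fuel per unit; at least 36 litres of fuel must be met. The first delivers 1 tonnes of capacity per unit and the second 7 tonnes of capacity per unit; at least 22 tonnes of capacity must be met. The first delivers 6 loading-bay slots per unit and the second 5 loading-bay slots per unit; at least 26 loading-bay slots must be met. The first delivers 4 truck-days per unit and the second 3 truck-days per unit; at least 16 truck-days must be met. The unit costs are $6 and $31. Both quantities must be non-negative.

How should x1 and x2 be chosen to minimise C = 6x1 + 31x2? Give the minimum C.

Corner points and C = 6x1 + 31x2:
  (0, 16/3) → C = 496/3
  (22, 0) → C = 132
  (38/3, 4/3) → C = 352/3
  (10/13, 56/13) → C = 1796/13
The feasible region is unbounded (it extends along (0, 1), (1, 0)), but C strictly increases along every unbounded feasible direction, so there is no improving ray and the minimum is attained at a vertex.

At the optimal vertex, 2x1 + 8x2 = 36 and x1 + 7x2 = 22.
Solving simultaneously gives x1 = 38/3, x2 = 4/3.

x1 = 38/3, x2 = 4/3, minimum C = 352/3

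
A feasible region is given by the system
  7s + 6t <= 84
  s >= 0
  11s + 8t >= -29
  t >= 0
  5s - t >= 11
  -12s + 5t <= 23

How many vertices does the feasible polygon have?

3

Pairwise boundary intersections that survive every other constraint:
  (12, 0)
  (150/37, 343/37)
  (11/5, 0)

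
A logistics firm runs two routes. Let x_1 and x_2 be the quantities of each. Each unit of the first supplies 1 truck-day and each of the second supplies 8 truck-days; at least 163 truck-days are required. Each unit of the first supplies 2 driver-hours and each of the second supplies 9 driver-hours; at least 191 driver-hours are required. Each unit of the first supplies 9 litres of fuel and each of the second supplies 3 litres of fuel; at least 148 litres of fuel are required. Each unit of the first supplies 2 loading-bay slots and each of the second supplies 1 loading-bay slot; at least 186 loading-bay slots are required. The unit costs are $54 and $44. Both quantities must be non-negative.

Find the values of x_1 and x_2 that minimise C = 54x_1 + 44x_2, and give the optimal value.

x_1 = 265/3, x_2 = 28/3, minimum C = 15542/3

Corner points and C = 54x_1 + 44x_2:
  (0, 186) → C = 8184
  (163, 0) → C = 8802
  (265/3, 28/3) → C = 15542/3
The feasible region is unbounded (it extends along (0, 1), (1, 0)), but C strictly increases along every unbounded feasible direction, so there is no improving ray and the minimum is attained at a vertex.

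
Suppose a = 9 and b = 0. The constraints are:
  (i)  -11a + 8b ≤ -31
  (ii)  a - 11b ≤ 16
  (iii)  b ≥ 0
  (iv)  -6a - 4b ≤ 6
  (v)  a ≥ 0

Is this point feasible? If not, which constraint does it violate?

feasible

(i): -99 ≤ -31 ✓
(ii): 9 ≤ 16 ✓
(iii): 0 ≥ 0 ✓
(iv): -54 ≤ 6 ✓
(v): 9 ≥ 0 ✓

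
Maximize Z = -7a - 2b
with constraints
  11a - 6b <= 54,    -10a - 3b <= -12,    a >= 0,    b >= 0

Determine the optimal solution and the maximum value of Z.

Corner points and Z = -7a - 2b:
  (54/11, 0) → Z = -378/11
  (0, 4) → Z = -8
  (6/5, 0) → Z = -42/5
The feasible region is unbounded (it extends along (0, 1), (6, 11)), but Z strictly decreases along every unbounded feasible direction, so there is no improving ray and the maximum is attained at a vertex.

a = 0, b = 4, maximum Z = -8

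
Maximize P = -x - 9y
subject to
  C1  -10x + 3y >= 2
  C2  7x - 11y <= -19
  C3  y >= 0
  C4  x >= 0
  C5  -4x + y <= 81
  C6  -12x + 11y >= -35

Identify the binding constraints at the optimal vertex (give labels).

Corner points and P = -x - 9y:
  (35/89, 176/89) → P = -1619/89
  (0, 19/11) → P = -171/11
  (0, 81) → P = -729
The feasible region is unbounded (it extends along (3, 10), (1, 4)), but P strictly decreases along every unbounded feasible direction, so there is no improving ray and the maximum is attained at a vertex.

The maximum is at (0, 19/11). Substituting into each constraint, equality holds for C2 and C4; the remaining constraints have slack.

C2 and C4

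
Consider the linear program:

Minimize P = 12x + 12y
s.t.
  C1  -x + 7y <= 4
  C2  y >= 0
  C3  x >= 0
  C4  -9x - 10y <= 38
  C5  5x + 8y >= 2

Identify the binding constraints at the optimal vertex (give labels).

Corner points and P = 12x + 12y:
  (0, 4/7) → P = 48/7
  (2/5, 0) → P = 24/5
  (0, 1/4) → P = 3
The feasible region is unbounded (it extends along (7, 1), (1, 0)), but P strictly increases along every unbounded feasible direction, so there is no improving ray and the minimum is attained at a vertex.

The minimum is at (0, 1/4). Substituting into each constraint, equality holds for C3 and C5; the remaining constraints have slack.

C3 and C5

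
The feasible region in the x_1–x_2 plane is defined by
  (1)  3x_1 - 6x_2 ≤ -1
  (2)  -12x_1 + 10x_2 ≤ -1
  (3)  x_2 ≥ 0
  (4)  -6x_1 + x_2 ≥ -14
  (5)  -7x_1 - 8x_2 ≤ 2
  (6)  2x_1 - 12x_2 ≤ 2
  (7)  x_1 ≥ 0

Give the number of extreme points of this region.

3

The feasible vertices (each the meet of two boundaries and inside every other half-plane) are:
  (8/21, 5/14)
  (85/33, 16/11)
  (139/48, 27/8)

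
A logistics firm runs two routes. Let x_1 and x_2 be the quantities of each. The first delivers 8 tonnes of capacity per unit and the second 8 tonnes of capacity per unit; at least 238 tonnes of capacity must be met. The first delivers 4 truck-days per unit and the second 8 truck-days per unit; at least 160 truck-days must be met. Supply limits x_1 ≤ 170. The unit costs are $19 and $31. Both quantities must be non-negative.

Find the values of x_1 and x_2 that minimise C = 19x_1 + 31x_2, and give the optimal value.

x_1 = 39/2, x_2 = 41/4, minimum C = 2753/4

The feasible region is unbounded (it extends along (0, 1)), but C strictly increases along every unbounded feasible direction, so there is no improving ray and the minimum is attained at a vertex.

The binding constraints are 8x_1 + 8x_2 = 238 and 4x_1 + 8x_2 = 160.
Solving simultaneously gives x_1 = 39/2, x_2 = 41/4.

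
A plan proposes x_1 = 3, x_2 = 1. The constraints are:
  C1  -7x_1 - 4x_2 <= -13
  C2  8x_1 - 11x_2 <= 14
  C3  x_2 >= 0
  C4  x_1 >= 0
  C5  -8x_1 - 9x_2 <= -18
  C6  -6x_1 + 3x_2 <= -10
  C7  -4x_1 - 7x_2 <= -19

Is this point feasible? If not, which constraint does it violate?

C1: -25 ≤ -13 ✓
C2: 13 ≤ 14 ✓
C3: 1 ≥ 0 ✓
C4: 3 ≥ 0 ✓
C5: -33 ≤ -18 ✓
C6: -15 ≤ -10 ✓
C7: -19 ≤ -19 ✓

feasible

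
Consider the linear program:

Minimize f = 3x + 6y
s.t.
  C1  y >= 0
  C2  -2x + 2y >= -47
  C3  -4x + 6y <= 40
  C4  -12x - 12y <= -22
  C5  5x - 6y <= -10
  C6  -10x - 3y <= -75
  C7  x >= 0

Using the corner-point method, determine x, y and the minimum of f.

x = 28/5, y = 19/3, minimum f = 274/5

Corner points and f = 3x + 6y:
  (30, 80/3) → f = 250
  (55/12, 175/18) → f = 865/12
  (28/5, 19/3) → f = 274/5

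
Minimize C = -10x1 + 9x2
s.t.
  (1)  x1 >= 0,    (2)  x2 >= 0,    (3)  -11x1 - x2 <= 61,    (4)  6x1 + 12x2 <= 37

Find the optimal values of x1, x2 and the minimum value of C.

x1 = 37/6, x2 = 0, minimum C = -185/3

Vertices and C = -10x1 + 9x2:
  (0, 0) → C = 0
  (0, 37/12) → C = 111/4
  (37/6, 0) → C = -185/3

At the optimal vertex, x2 = 0 and 6x1 + 12x2 = 37.
Solving simultaneously gives x1 = 37/6, x2 = 0.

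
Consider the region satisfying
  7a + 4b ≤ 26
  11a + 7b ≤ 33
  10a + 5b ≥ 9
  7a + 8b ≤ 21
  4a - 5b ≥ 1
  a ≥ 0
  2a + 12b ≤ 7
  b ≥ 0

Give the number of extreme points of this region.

Intersecting each pair of boundary lines and keeping only the points that satisfy every inequality leaves:
  (3, 0)
  (5/7, 13/35)
  (9/10, 0)
  (49/17, 7/68)
  (47/58, 13/29)

5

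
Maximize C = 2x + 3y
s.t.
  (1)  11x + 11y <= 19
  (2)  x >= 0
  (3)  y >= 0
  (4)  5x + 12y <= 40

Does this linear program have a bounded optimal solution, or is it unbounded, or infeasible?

bounded optimum

Feasible corners and C = 2x + 3y:
  (0, 19/11) → C = 57/11
  (19/11, 0) → C = 38/11
  (0, 0) → C = 0
The feasible region has finitely many vertices and no improving ray; the maximum is 57/11 at (0, 19/11).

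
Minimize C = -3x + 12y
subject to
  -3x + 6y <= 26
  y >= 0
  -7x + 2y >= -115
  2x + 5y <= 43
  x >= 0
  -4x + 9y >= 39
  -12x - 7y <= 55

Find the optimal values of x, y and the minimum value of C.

Vertices and C = -3x + 12y:
  (128/27, 181/27) → C = 596/9
  (0, 13/3) → C = 52
  (96/19, 125/19) → C = 1212/19

The binding constraints are -3x + 6y = 26 and x = 0.
Solving simultaneously gives x = 0, y = 13/3.

x = 0, y = 13/3, minimum C = 52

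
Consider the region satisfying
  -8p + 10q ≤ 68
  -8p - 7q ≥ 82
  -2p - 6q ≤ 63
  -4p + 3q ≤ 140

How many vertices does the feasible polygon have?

3

Pairwise boundary intersections that survive every other constraint:
  (-162/17, -14/17)
  (-519/34, -92/17)
  (-3/2, -10)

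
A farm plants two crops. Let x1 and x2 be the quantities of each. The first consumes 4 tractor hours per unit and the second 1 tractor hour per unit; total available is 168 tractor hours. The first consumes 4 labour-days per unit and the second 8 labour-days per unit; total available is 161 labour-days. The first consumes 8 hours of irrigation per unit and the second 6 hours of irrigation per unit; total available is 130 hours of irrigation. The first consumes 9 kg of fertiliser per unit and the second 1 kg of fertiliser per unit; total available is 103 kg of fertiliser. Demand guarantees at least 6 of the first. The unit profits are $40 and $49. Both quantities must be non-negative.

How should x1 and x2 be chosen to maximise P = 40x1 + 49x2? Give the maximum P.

Vertices and P = 40x1 + 49x2:
  (103/9, 0) → P = 4120/9
  (6, 0) → P = 240
  (244/23, 173/23) → P = 18237/23
  (6, 41/3) → P = 2729/3

The binding constraints are 8x1 + 6x2 = 130 and x1 = 6.
Solving simultaneously gives x1 = 6, x2 = 41/3.

x1 = 6, x2 = 41/3, maximum P = 2729/3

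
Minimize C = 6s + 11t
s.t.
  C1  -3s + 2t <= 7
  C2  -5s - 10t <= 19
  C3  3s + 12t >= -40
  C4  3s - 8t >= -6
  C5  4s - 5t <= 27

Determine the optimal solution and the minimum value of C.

s = -27/10, t = -11/20, minimum C = -89/4

Feasible corners and C = 6s + 11t:
  (-27/10, -11/20) → C = -89/4
  (-22/9, -1/6) → C = -33/2
  (35/13, -211/65) → C = -1271/65
  (246/17, 105/17) → C = 2631/17

The optimum lies where -3s + 2t = 7 and -5s - 10t = 19.
Solving simultaneously gives s = -27/10, t = -11/20.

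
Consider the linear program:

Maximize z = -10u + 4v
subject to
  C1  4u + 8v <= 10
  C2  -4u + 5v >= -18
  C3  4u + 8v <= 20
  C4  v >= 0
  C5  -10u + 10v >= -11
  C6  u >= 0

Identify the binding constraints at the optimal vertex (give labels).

C1 and C6

Corner points and z = -10u + 4v:
  (47/30, 7/15) → z = -69/5
  (0, 5/4) → z = 5
  (11/10, 0) → z = -11
  (0, 0) → z = 0

The maximum is at (0, 5/4). Substituting into each constraint, equality holds for C1 and C6; the remaining constraints have slack.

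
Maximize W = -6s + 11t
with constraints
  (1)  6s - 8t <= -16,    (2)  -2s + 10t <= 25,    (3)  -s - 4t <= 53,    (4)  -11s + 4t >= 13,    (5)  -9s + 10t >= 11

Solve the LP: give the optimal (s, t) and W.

Vertices and W = -6s + 11t:
  (-61/4, -151/16) → W = -197/16
  (-5/8, 49/32) → W = 659/32
  (-35, -9/2) → W = 321/2
  (-5/17, 83/34) → W = 973/34

s = -35, t = -9/2, maximum W = 321/2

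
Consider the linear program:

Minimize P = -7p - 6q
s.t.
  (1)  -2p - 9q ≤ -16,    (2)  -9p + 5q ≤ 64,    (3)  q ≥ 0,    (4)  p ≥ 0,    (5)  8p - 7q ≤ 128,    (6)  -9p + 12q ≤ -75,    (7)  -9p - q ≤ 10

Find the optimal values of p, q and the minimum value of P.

Extreme points and P = -7p - 6q:
  (16, 0) → P = -112
  (25/3, 0) → P = -175/3
  (337/11, 184/11) → P = -3463/11

At the optimal vertex, 8p - 7q = 128 and -9p + 12q = -75.
Solving simultaneously gives p = 337/11, q = 184/11.

p = 337/11, q = 184/11, minimum P = -3463/11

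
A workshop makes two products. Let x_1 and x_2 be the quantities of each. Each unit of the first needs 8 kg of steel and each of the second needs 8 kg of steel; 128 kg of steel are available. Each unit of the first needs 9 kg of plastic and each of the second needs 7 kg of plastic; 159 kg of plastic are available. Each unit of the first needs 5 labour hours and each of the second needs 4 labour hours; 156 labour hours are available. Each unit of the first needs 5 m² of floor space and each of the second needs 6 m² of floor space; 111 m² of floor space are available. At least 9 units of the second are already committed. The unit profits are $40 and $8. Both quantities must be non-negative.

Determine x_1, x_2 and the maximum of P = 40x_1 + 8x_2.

x_1 = 7, x_2 = 9, maximum P = 352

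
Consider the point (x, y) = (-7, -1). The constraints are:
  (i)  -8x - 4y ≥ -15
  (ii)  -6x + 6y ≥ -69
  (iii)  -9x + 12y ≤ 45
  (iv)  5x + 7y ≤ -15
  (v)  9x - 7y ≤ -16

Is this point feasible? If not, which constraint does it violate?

Constraint (iii): -9x + 12y = 51, which is not ≤ 45. All other constraints are satisfied.

not feasible — violates (iii)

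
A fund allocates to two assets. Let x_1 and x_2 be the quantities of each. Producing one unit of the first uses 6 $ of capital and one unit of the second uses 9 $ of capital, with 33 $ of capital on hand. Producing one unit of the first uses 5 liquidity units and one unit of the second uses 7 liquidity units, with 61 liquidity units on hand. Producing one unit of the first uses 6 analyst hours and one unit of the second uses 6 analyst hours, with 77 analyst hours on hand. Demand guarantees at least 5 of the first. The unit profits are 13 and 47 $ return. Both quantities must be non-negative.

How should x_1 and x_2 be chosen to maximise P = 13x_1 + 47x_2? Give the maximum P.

Extreme points and P = 13x_1 + 47x_2:
  (11/2, 0) → P = 143/2
  (5, 0) → P = 65
  (5, 1/3) → P = 242/3

The optimum lies where 6x_1 + 9x_2 = 33 and x_1 = 5.
Solving simultaneously gives x_1 = 5, x_2 = 1/3.

x_1 = 5, x_2 = 1/3, maximum P = 242/3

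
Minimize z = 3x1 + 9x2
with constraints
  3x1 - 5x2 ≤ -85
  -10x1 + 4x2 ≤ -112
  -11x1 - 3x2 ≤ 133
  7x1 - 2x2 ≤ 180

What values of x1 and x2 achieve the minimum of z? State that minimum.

x1 = 450/19, x2 = 593/19, minimum z = 6687/19

Corner points and z = 3x1 + 9x2:
  (450/19, 593/19) → z = 6687/19
  (1070/29, 1135/29) → z = 13425/29
  (62, 127) → z = 1329

At the optimal vertex, 3x1 - 5x2 = -85 and -10x1 + 4x2 = -112.
Solving simultaneously gives x1 = 450/19, x2 = 593/19.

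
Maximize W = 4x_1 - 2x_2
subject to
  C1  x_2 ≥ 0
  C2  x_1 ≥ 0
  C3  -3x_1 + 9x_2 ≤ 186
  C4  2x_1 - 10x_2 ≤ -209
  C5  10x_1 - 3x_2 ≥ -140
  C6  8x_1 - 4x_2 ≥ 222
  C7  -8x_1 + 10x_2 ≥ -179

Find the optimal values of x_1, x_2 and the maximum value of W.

x_1 = 1157/14, x_2 = 675/14, maximum W = 1639/7

Vertices and W = 4x_1 - 2x_2:
  (457/10, 359/10) → W = 111
  (1157/14, 675/14) → W = 1639/7
  (382/9, 529/18) → W = 111
  (194/3, 203/6) → W = 191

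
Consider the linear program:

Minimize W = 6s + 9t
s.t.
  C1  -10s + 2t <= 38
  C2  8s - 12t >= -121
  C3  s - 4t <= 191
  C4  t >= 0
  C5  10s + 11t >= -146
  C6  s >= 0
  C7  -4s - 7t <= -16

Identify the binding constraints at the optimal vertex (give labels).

Vertices and W = 6s + 9t:
  (0, 121/12) → W = 363/4
  (191, 0) → W = 1146
  (4, 0) → W = 24
  (0, 16/7) → W = 144/7
The feasible region is unbounded (it extends along (4, 1), (3, 2)), but W strictly increases along every unbounded feasible direction, so there is no improving ray and the minimum is attained at a vertex.

The minimum is at (0, 16/7). Substituting into each constraint, equality holds for C6 and C7; the remaining constraints have slack.

C6 and C7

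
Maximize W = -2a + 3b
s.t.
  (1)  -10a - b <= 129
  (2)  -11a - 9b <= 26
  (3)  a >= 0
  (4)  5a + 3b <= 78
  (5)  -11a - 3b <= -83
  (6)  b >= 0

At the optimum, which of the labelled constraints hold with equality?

(4) and (5)

Extreme points and W = -2a + 3b:
  (5/6, 443/18) → W = 433/6
  (78/5, 0) → W = -156/5
  (83/11, 0) → W = -166/11

The maximum is at (5/6, 443/18). Substituting into each constraint, equality holds for (4) and (5); the remaining constraints have slack.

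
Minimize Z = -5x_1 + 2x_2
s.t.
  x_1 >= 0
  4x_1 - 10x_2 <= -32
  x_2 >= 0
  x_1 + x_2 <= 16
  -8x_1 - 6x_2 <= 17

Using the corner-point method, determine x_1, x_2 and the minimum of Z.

x_1 = 64/7, x_2 = 48/7, minimum Z = -32

Corner points and Z = -5x_1 + 2x_2:
  (0, 16/5) → Z = 32/5
  (0, 16) → Z = 32
  (64/7, 48/7) → Z = -32

The optimum lies where 4x_1 - 10x_2 = -32 and x_1 + x_2 = 16.
Solving simultaneously gives x_1 = 64/7, x_2 = 48/7.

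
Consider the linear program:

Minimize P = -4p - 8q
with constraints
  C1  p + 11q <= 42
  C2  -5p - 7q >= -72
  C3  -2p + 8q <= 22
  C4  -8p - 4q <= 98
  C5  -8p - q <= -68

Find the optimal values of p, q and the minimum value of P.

Extreme points and P = -4p - 8q:
  (83/8, 23/8) → P = -129/2
  (706/87, 268/87) → P = -1656/29
  (185/12, -166/3) → P = 381
The feasible region is unbounded (it extends along (7, -5), (1, -2)), but P strictly increases along every unbounded feasible direction, so there is no improving ray and the minimum is attained at a vertex.

At the optimal vertex, p + 11q = 42 and -5p - 7q = -72.
Solving simultaneously gives p = 83/8, q = 23/8.

p = 83/8, q = 23/8, minimum P = -129/2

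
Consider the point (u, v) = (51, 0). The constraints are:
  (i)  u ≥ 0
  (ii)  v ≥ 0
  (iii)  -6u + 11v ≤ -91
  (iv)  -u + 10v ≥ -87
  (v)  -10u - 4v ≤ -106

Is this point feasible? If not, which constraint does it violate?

(i): 51 ≥ 0 ✓
(ii): 0 ≥ 0 ✓
(iii): -306 ≤ -91 ✓
(iv): -51 ≥ -87 ✓
(v): -510 ≤ -106 ✓

feasible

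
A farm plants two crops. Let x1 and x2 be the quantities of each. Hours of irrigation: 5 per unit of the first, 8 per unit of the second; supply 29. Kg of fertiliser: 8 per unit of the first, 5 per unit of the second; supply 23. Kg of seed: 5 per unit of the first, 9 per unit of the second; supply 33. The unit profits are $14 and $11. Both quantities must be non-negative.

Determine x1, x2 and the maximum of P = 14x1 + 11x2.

x1 = 1, x2 = 3, maximum P = 47

Extreme points and P = 14x1 + 11x2:
  (0, 0) → P = 0
  (0, 29/8) → P = 319/8
  (23/8, 0) → P = 161/4
  (1, 3) → P = 47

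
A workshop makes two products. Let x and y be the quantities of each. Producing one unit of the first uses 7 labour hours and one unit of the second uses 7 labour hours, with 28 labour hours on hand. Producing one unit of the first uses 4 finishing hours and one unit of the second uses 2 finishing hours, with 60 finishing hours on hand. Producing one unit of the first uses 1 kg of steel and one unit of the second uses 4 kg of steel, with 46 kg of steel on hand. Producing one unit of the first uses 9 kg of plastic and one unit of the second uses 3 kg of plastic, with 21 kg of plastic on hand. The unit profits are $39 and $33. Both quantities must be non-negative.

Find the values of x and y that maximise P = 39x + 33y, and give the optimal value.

Vertices and P = 39x + 33y:
  (0, 0) → P = 0
  (0, 4) → P = 132
  (7/3, 0) → P = 91
  (3/2, 5/2) → P = 141

x = 3/2, y = 5/2, maximum P = 141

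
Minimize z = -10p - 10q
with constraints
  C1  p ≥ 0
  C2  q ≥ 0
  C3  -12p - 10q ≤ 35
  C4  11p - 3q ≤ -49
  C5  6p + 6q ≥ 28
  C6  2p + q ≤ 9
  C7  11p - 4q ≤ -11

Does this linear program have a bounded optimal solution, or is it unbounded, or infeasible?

The boundaries p = 0 and 11p - 3q = -49 meet at (0, 49/3), but that point violates 2p + q ≤ 9. Every candidate vertex is excluded by some other constraint, so the feasible region is empty.

infeasible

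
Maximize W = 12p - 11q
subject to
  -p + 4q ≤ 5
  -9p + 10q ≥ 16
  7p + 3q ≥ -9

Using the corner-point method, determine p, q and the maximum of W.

p = -7/13, q = 29/26, maximum W = -487/26

Vertices and W = 12p - 11q:
  (-7/13, 29/26) → W = -487/26
  (-51/31, 26/31) → W = -898/31
  (-138/97, 31/97) → W = -1997/97

At the optimal vertex, -p + 4q = 5 and -9p + 10q = 16.
Solving simultaneously gives p = -7/13, q = 29/26.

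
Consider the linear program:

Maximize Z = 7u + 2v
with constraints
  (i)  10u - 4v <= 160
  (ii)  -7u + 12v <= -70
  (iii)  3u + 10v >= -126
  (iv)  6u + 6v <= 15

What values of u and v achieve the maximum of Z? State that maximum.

Extreme points and Z = 7u + 2v:
  (137/14, -435/28) → Z = 262/7
  (85/7, -135/14) → Z = 460/7
  (-406/53, -546/53) → Z = -3934/53
  (100/19, -105/38) → Z = 595/19

At the optimal vertex, 10u - 4v = 160 and 6u + 6v = 15.
Solving simultaneously gives u = 85/7, v = -135/14.

u = 85/7, v = -135/14, maximum Z = 460/7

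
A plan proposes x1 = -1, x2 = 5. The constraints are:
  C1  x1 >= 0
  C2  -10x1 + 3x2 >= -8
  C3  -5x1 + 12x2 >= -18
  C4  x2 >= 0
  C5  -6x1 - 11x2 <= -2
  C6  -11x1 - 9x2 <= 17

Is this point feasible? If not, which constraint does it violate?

Constraint C1: x1 = -1, which is not ≥ 0. All other constraints are satisfied.

not feasible — violates C1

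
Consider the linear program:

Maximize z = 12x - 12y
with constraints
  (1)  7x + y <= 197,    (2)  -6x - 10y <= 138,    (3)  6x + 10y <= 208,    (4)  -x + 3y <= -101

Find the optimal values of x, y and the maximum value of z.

Corner points and z = 12x - 12y:
  (527/16, -537/16) → z = 798
  (346/11, -255/11) → z = 7212/11
  (149/7, -186/7) → z = 4020/7

x = 527/16, y = -537/16, maximum z = 798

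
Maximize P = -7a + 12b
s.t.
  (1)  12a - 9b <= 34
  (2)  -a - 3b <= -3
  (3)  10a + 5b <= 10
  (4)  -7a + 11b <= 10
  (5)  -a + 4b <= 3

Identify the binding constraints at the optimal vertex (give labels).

(2) and (5)

Feasible corners and P = -7a + 12b:
  (3/5, 4/5) → P = 27/5
  (3/7, 6/7) → P = 51/7
  (5/9, 8/9) → P = 61/9

The maximum is at (3/7, 6/7). Substituting into each constraint, equality holds for (2) and (5); the remaining constraints have slack.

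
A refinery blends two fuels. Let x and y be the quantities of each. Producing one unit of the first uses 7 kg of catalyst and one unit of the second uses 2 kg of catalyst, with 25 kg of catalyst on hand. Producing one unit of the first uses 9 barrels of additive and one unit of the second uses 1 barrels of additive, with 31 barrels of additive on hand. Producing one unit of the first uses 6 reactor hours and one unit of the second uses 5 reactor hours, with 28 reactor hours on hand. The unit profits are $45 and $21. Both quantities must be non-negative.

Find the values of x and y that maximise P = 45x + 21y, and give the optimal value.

x = 3, y = 2, maximum P = 177

Vertices and P = 45x + 21y:
  (0, 0) → P = 0
  (0, 28/5) → P = 588/5
  (31/9, 0) → P = 155
  (37/11, 8/11) → P = 1833/11
  (3, 2) → P = 177

At the optimal vertex, 7x + 2y = 25 and 6x + 5y = 28.
Solving simultaneously gives x = 3, y = 2.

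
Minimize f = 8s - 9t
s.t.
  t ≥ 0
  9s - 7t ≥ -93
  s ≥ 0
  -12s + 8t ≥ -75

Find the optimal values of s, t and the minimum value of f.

s = 423/4, t = 597/4, minimum f = -1989/4

At the optimal vertex, 9s - 7t = -93 and -12s + 8t = -75.
Solving simultaneously gives s = 423/4, t = 597/4.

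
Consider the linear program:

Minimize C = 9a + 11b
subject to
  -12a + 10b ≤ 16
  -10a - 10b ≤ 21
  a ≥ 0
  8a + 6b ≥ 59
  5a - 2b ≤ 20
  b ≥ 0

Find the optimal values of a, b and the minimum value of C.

Extreme points and C = 9a + 11b:
  (13/4, 11/2) → C = 359/4
  (116/13, 160/13) → C = 2804/13
  (119/23, 135/46) → C = 3627/46

a = 119/23, b = 135/46, minimum C = 3627/46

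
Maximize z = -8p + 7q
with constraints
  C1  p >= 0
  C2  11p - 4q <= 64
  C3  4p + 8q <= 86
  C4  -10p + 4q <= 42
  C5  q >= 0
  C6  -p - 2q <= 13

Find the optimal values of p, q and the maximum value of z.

Corner points and z = -8p + 7q:
  (0, 21/2) → z = 147/2
  (0, 0) → z = 0
  (107/13, 345/52) → z = -1009/52
  (64/11, 0) → z = -512/11
  (1/12, 257/24) → z = 1783/24

The optimum lies where 4p + 8q = 86 and -10p + 4q = 42.
Solving simultaneously gives p = 1/12, q = 257/24.

p = 1/12, q = 257/24, maximum z = 1783/24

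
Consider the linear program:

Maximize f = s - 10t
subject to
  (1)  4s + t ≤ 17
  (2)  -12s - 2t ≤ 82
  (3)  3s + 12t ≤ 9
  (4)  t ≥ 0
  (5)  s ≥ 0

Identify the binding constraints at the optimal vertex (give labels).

Feasible corners and f = s - 10t:
  (3, 0) → f = 3
  (0, 3/4) → f = -15/2
  (0, 0) → f = 0

The maximum is at (3, 0). Substituting into each constraint, equality holds for (3) and (4); the remaining constraints have slack.

(3) and (4)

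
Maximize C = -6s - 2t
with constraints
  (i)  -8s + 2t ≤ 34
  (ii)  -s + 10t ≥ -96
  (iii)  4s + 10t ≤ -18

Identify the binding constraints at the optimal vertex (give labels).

(i) and (ii)

Feasible corners and C = -6s - 2t:
  (-266/39, -401/39) → C = 2398/39
  (-47/11, -1/11) → C = 284/11
  (78/5, -201/25) → C = -1938/25

The maximum is at (-266/39, -401/39). Substituting into each constraint, equality holds for (i) and (ii); the remaining constraints have slack.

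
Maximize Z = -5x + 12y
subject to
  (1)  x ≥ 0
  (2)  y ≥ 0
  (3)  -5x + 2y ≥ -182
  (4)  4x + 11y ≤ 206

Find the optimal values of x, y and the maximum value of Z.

At the optimal vertex, x = 0 and 4x + 11y = 206.
Solving simultaneously gives x = 0, y = 206/11.

x = 0, y = 206/11, maximum Z = 2472/11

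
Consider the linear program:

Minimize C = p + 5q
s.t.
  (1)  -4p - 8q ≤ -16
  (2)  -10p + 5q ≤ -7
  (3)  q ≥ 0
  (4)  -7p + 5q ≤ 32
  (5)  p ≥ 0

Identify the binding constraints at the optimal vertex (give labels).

(1) and (3)

Corner points and C = p + 5q:
  (34/25, 33/25) → C = 199/25
  (4, 0) → C = 4
  (13, 123/5) → C = 136
The feasible region is unbounded (it extends along (5, 7), (1, 0)), but C strictly increases along every unbounded feasible direction, so there is no improving ray and the minimum is attained at a vertex.

The minimum is at (4, 0). Substituting into each constraint, equality holds for (1) and (3); the remaining constraints have slack.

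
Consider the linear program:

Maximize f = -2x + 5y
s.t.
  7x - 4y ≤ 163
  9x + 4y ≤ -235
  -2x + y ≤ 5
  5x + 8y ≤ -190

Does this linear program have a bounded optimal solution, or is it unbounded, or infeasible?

Extreme points and f = -2x + 5y:
  (-9/2, -389/8) → f = -1873/8
  (-183, -361) → f = -1439
  (-15, -25) → f = -95
The feasible region has finitely many vertices and no improving ray; the maximum is -95 at (-15, -25).

bounded optimum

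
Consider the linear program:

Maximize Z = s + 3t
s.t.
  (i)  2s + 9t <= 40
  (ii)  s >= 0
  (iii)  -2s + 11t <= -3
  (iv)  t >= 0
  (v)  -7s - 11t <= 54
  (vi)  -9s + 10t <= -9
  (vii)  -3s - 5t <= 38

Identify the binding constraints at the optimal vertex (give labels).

(i) and (iv)

Vertices and Z = s + 3t:
  (467/40, 37/20) → Z = 689/40
  (20, 0) → Z = 20
  (3/2, 0) → Z = 3/2

The maximum is at (20, 0). Substituting into each constraint, equality holds for (i) and (iv); the remaining constraints have slack.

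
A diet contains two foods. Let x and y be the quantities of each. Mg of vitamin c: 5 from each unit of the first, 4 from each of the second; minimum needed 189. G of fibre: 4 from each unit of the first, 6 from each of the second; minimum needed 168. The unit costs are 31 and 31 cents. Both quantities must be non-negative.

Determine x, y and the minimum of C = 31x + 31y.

Vertices and C = 31x + 31y:
  (0, 189/4) → C = 5859/4
  (42, 0) → C = 1302
  (33, 6) → C = 1209
The feasible region is unbounded (it extends along (0, 1), (1, 0)), but C strictly increases along every unbounded feasible direction, so there is no improving ray and the minimum is attained at a vertex.

x = 33, y = 6, minimum C = 1209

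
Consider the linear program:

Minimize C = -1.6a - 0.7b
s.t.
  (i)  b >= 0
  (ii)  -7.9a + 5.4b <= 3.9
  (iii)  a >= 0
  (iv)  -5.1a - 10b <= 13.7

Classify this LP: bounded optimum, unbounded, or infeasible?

unbounded

From the feasible point (0, 0), moving in the direction (1, 0) keeps every constraint satisfied while C decreases without bound.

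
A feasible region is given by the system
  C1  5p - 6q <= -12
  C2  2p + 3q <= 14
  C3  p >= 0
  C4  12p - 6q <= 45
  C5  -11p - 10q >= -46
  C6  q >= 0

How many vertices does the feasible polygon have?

Pairwise boundary intersections that survive every other constraint:
  (0, 2)
  (39/29, 181/58)
  (0, 23/5)

3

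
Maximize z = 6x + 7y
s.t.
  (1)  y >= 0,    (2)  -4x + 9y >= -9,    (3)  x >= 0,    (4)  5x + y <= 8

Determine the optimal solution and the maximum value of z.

x = 0, y = 8, maximum z = 56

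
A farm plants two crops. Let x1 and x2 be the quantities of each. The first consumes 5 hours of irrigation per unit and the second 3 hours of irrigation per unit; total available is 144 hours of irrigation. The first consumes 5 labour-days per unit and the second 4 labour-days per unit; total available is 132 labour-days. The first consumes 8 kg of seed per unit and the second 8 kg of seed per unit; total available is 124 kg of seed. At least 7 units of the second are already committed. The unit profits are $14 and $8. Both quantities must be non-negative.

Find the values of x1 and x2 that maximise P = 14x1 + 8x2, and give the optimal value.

Corner points and P = 14x1 + 8x2:
  (0, 31/2) → P = 124
  (0, 7) → P = 56
  (17/2, 7) → P = 175

At the optimal vertex, 8x1 + 8x2 = 124 and x2 = 7.
Solving simultaneously gives x1 = 17/2, x2 = 7.

x1 = 17/2, x2 = 7, maximum P = 175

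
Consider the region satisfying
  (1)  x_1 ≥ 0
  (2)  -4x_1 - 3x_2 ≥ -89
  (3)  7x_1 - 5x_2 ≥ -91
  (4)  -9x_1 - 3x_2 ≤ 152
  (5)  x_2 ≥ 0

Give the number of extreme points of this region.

The feasible vertices (each the meet of two boundaries and inside every other half-plane) are:
  (0, 91/5)
  (0, 0)
  (172/41, 987/41)
  (89/4, 0)

4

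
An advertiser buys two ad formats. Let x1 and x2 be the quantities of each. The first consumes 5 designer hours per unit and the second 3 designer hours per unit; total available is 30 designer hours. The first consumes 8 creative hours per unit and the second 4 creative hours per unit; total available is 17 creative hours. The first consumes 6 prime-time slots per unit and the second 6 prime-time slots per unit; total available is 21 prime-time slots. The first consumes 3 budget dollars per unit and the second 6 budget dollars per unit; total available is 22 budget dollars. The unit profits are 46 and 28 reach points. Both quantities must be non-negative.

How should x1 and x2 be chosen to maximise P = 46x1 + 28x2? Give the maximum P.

Feasible corners and P = 46x1 + 28x2:
  (0, 0) → P = 0
  (0, 7/2) → P = 98
  (17/8, 0) → P = 391/4
  (3/4, 11/4) → P = 223/2

The optimum lies where 8x1 + 4x2 = 17 and 6x1 + 6x2 = 21.
Solving simultaneously gives x1 = 3/4, x2 = 11/4.

x1 = 3/4, x2 = 11/4, maximum P = 223/2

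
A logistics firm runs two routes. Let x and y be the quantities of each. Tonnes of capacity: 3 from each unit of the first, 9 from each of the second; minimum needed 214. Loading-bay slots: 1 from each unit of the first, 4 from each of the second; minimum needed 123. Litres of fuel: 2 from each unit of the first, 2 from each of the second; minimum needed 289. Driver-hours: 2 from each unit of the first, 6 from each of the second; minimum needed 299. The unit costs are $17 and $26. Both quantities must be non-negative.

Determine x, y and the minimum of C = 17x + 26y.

Extreme points and C = 17x + 26y:
  (0, 289/2) → C = 3757
  (299/2, 0) → C = 5083/2
  (142, 5/2) → C = 2479
The feasible region is unbounded (it extends along (0, 1), (1, 0)), but C strictly increases along every unbounded feasible direction, so there is no improving ray and the minimum is attained at a vertex.

x = 142, y = 5/2, minimum C = 2479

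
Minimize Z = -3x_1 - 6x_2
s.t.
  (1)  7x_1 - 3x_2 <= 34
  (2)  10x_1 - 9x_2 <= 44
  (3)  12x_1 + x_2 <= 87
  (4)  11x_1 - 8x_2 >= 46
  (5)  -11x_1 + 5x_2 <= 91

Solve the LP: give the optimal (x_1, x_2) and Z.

Vertices and Z = -3x_1 - 6x_2:
  (58/11, 32/33) → Z = -238/11
  (134/23, 52/23) → Z = -714/23
  (62/19, -24/19) → Z = -42/19

x_1 = 134/23, x_2 = 52/23, minimum Z = -714/23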